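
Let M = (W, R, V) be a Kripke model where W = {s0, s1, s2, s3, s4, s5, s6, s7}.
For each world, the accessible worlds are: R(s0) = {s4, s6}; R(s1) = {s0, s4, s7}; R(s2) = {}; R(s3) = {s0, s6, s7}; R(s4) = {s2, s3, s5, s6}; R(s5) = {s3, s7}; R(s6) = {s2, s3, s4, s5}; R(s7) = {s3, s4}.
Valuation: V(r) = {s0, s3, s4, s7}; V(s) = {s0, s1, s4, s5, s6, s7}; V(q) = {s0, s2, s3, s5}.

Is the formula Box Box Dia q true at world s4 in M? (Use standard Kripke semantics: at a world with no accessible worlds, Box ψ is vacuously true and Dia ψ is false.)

At s4: Box Box Dia q requires Box Dia q at every successor {s2, s3, s5, s6}.
  Box Dia q fails at s3, so Box Box Dia q is false at s4.
    At s3: Box Dia q requires Dia q at every successor {s0, s6, s7}.
      Dia q fails at s0, so Box Dia q is false at s3.

No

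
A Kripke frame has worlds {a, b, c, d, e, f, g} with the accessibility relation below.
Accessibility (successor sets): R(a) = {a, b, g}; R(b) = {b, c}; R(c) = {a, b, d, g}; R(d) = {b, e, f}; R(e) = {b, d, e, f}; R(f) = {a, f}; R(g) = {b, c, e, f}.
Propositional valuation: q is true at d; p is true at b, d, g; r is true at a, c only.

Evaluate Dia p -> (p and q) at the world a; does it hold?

No

Recall that Dia ψ holds at a world iff ψ holds at some accessible world.
At a: Dia p is true, p and q is false, so Dia p -> (p and q) is false.
  At a: Dia p requires p at some successor in {a, b, g}.
    p holds at b, so Dia p is true at a.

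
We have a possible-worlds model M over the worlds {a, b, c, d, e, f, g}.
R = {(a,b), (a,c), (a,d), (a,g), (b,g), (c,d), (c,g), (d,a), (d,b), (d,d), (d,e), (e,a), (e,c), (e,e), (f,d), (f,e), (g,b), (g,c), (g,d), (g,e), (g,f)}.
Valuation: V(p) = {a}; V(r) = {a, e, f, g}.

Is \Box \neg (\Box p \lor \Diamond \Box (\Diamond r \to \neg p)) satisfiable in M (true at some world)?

No

Let φ = \Box \neg (\Box p \lor \Diamond \Box (\Diamond r \to \neg p)). Evaluate φ at each world:
  a (successors {b, c, d, g}): φ is false.
  b (successors {g}): φ is false.
  c (successors {d, g}): φ is false.
  d (successors {a, b, d, e}): φ is false.
  e (successors {a, c, e}): φ is false.
  f (successors {d, e}): φ is false.
  g (successors {b, c, d, e, f}): φ is false.
For instance, at f:
  At f: \Box \neg (\Box p \lor \Diamond \Box (\Diamond r \to \neg p)) requires \neg (\Box p \lor \Diamond \Box (\Diamond r \to \neg p)) at every successor {d, e}.
    \neg (\Box p \lor \Diamond \Box (\Diamond r \to \neg p)) fails at d, so \Box \neg (\Box p \lor \Diamond \Box (\Diamond r \to \neg p)) is false at f.
      At d: \Box p \lor \Diamond \Box (\Diamond r \to \neg p) is true, so \neg (\Box p \lor \Diamond \Box (\Diamond r \to \neg p)) is false.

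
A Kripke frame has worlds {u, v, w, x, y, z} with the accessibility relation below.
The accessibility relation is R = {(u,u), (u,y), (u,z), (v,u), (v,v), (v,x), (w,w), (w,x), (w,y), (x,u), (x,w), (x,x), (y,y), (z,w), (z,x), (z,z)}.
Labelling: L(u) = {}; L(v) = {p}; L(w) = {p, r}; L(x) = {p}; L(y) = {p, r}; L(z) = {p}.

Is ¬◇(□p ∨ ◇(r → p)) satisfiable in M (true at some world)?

No

Let φ = ¬◇(□p ∨ ◇(r → p)). Evaluate φ at each world:
  u (successors {u, y, z}): φ is false.
  v (successors {u, v, x}): φ is false.
  w (successors {w, x, y}): φ is false.
  x (successors {u, w, x}): φ is false.
  y (successors {y}): φ is false.
  z (successors {w, x, z}): φ is false.
For instance, at w:
  At w: ◇(□p ∨ ◇(r → p)) is true, so ¬◇(□p ∨ ◇(r → p)) is false.
    At w: ◇(□p ∨ ◇(r → p)) requires □p ∨ ◇(r → p) at some successor in {w, x, y}.
      □p ∨ ◇(r → p) holds at w, so ◇(□p ∨ ◇(r → p)) is true at w.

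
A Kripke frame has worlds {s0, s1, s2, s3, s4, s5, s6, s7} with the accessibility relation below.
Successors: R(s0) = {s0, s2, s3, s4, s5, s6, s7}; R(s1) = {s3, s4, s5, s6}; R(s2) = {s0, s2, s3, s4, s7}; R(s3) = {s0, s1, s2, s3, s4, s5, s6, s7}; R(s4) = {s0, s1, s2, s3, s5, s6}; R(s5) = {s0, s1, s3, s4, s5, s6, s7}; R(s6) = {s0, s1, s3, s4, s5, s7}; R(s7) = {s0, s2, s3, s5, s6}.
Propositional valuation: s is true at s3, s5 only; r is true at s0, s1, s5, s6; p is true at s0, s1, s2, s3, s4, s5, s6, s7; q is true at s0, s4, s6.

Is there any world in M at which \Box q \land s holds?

Let φ = \Box q \land s. Evaluate φ at each world:
  s0 (successors {s0, s2, s3, s4, s5, s6, s7}): φ is false.
  s1 (successors {s3, s4, s5, s6}): φ is false.
  s2 (successors {s0, s2, s3, s4, s7}): φ is false.
  s3 (successors {s0, s1, s2, s3, s4, s5, s6, s7}): φ is false.
  s4 (successors {s0, s1, s2, s3, s5, s6}): φ is false.
  s5 (successors {s0, s1, s3, s4, s5, s6, s7}): φ is false.
  s6 (successors {s0, s1, s3, s4, s5, s7}): φ is false.
  s7 (successors {s0, s2, s3, s5, s6}): φ is false.
For instance, at s0:
  At s0: \Box q is false, s is false, so \Box q \land s is false.
    At s0: \Box q requires q at every successor {s0, s2, s3, s4, s5, s6, s7}.
      q fails at s2, so \Box q is false at s0.

No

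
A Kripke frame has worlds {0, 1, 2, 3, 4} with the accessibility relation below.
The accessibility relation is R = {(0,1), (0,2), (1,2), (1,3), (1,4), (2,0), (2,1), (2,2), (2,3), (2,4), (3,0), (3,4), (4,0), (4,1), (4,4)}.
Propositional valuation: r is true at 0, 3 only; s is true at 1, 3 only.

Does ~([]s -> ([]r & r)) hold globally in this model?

Let φ = ~([]s -> ([]r & r)). Evaluate φ at each world:
  0 (successors {1, 2}): φ is false.
  1 (successors {2, 3, 4}): φ is false.
  2 (successors {0, 1, 2, 3, 4}): φ is false.
  3 (successors {0, 4}): φ is false.
  4 (successors {0, 1, 4}): φ is false.
Detail at 0 (counterexample):
  At 0: []s -> ([]r & r) is true, so ~([]s -> ([]r & r)) is false.
    At 0: []s is false, []r & r is false, so []s -> ([]r & r) is true.
      At 0: []s requires s at every successor {1, 2}.
        s fails at 2, so []s is false at 0.
      At 0: []r is false, r is true, so []r & r is false.

No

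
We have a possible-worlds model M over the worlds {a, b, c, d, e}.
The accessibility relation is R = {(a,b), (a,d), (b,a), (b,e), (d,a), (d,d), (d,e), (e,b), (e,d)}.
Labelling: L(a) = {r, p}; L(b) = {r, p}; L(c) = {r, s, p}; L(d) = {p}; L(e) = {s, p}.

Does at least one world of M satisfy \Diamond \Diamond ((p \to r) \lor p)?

Let φ = \Diamond \Diamond ((p \to r) \lor p). Evaluate φ at each world:
  a (successors {b, d}): φ is true.
  b (successors {a, e}): φ is true.
  c (successors ∅): φ is false.
  d (successors {a, d, e}): φ is true.
  e (successors {b, d}): φ is true.
Detail at a (witness):
  At a: \Diamond \Diamond ((p \to r) \lor p) requires \Diamond ((p \to r) \lor p) at some successor in {b, d}.
    \Diamond ((p \to r) \lor p) holds at b, so \Diamond \Diamond ((p \to r) \lor p) is true at a.
      At b: \Diamond ((p \to r) \lor p) requires (p \to r) \lor p at some successor in {a, e}.
        (p \to r) \lor p holds at a, so \Diamond ((p \to r) \lor p) is true at b.

Yes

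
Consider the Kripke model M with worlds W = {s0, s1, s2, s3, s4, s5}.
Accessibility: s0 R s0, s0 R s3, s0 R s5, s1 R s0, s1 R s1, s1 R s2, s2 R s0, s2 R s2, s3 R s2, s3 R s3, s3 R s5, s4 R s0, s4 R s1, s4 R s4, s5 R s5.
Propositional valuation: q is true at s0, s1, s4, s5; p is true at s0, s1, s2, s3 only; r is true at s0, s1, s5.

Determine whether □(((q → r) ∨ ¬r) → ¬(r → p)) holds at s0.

Recall that □ψ holds at a world iff ψ holds at every accessible world, and ◇ψ holds iff ψ holds at some accessible world.
At s0: □(((q → r) ∨ ¬r) → ¬(r → p)) requires ((q → r) ∨ ¬r) → ¬(r → p) at every successor {s0, s3, s5}.
  ((q → r) ∨ ¬r) → ¬(r → p) fails at s0, so □(((q → r) ∨ ¬r) → ¬(r → p)) is false at s0.

No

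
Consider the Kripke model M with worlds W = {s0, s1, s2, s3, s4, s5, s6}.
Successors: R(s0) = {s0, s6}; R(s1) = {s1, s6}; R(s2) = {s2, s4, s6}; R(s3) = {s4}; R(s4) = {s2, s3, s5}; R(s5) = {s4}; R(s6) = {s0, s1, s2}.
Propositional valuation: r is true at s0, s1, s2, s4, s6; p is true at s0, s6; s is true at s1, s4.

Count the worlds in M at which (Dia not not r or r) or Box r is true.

Let φ = (Dia not not r or r) or Box r. Evaluate φ at each world:
  s0 (successors {s0, s6}): φ is true.
  s1 (successors {s1, s6}): φ is true.
  s2 (successors {s2, s4, s6}): φ is true.
  s3 (successors {s4}): φ is true.
  s4 (successors {s2, s3, s5}): φ is true.
  s5 (successors {s4}): φ is true.
  s6 (successors {s0, s1, s2}): φ is true.
For instance, at s4:
  At s4: Dia not not r or r is true, Box r is false, so (Dia not not r or r) or Box r is true.
    At s4: Dia not not r is true, r is true, so Dia not not r or r is true.
      At s4: Dia not not r requires not not r at some successor in {s2, s3, s5}.
        not not r holds at s2, so Dia not not r is true at s4.
    At s4: Box r requires r at every successor {s2, s3, s5}.
      r fails at s3, so Box r is false at s4.
Satisfying worlds: {s0, s1, s2, s3, s4, s5, s6}

7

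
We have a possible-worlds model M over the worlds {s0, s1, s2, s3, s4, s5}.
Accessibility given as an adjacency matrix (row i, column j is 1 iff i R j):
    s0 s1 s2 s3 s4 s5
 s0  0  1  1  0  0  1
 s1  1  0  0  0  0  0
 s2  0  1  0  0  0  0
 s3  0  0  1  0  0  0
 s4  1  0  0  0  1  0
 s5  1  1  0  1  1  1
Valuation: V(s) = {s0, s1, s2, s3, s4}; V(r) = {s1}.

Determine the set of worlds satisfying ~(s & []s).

Let φ = ~(s & []s). Evaluate φ at each world:
  s0 (successors {s1, s2, s5}): φ is true.
  s1 (successors {s0}): φ is false.
  s2 (successors {s1}): φ is false.
  s3 (successors {s2}): φ is false.
  s4 (successors {s0, s4}): φ is false.
  s5 (successors {s0, s1, s3, s4, s5}): φ is true.
For instance, at s3:
  At s3: s & []s is true, so ~(s & []s) is false.
    At s3: s is true, []s is true, so s & []s is true.
      At s3: []s requires s at every successor {s2}.
        At s2: s is true.
      So []s is true at s3.
Satisfying worlds: {s0, s5}

s0, s5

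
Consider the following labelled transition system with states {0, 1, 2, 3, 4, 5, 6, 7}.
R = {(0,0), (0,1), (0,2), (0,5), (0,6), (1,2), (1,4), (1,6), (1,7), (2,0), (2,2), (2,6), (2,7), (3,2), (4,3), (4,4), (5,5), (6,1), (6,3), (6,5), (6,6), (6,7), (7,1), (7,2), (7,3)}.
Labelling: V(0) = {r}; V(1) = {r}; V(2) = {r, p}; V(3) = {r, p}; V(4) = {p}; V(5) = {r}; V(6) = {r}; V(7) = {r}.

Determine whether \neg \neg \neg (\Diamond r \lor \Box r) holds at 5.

At 5: \neg \neg (\Diamond r \lor \Box r) is true, so \neg \neg \neg (\Diamond r \lor \Box r) is false.
  At 5: \neg (\Diamond r \lor \Box r) is false, so \neg \neg (\Diamond r \lor \Box r) is true.
    At 5: \Diamond r \lor \Box r is true, so \neg (\Diamond r \lor \Box r) is false.
      At 5: \Diamond r is true, \Box r is true, so \Diamond r \lor \Box r is true.

No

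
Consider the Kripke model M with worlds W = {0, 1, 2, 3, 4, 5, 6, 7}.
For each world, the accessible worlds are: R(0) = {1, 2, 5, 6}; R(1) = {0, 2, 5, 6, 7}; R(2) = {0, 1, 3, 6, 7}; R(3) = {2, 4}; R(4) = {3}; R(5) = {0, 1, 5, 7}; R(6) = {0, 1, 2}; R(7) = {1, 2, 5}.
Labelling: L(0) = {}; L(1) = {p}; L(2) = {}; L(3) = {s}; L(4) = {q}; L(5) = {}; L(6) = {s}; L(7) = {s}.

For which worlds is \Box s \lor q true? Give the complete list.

Recall that \Box ψ holds at a world iff ψ holds at every accessible world, and \Diamond ψ holds iff ψ holds at some accessible world.
Let φ = \Box s \lor q. Evaluate φ at each world:
  0 (successors {1, 2, 5, 6}): φ is false.
  1 (successors {0, 2, 5, 6, 7}): φ is false.
  2 (successors {0, 1, 3, 6, 7}): φ is false.
  3 (successors {2, 4}): φ is false.
  4 (successors {3}): φ is true.
  5 (successors {0, 1, 5, 7}): φ is false.
  6 (successors {0, 1, 2}): φ is false.
  7 (successors {1, 2, 5}): φ is false.
For instance, at 2:
  At 2: \Box s is false, q is false, so \Box s \lor q is false.
    At 2: \Box s requires s at every successor {0, 1, 3, 6, 7}.
      s fails at 0, so \Box s is false at 2.
Satisfying worlds: {4}

4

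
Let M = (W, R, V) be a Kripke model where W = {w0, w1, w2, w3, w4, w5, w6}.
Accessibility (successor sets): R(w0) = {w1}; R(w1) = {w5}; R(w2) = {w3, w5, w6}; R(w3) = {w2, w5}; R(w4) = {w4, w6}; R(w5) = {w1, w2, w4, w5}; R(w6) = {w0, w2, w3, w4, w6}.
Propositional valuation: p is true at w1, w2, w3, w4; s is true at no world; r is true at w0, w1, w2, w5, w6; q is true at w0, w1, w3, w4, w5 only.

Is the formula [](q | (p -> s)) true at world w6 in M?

At w6: [](q | (p -> s)) requires q | (p -> s) at every successor {w0, w2, w3, w4, w6}.
  q | (p -> s) fails at w2, so [](q | (p -> s)) is false at w6.

No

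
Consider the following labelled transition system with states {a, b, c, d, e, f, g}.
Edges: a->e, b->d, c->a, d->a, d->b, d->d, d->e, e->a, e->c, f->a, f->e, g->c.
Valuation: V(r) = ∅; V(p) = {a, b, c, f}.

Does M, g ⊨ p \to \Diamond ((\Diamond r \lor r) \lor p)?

At g: p is false, \Diamond ((\Diamond r \lor r) \lor p) is true, so p \to \Diamond ((\Diamond r \lor r) \lor p) is true.
  At g: \Diamond ((\Diamond r \lor r) \lor p) requires (\Diamond r \lor r) \lor p at some successor in {c}.
    (\Diamond r \lor r) \lor p holds at c, so \Diamond ((\Diamond r \lor r) \lor p) is true at g.
      At c: \Diamond r \lor r is false, p is true, so (\Diamond r \lor r) \lor p is true.

Yes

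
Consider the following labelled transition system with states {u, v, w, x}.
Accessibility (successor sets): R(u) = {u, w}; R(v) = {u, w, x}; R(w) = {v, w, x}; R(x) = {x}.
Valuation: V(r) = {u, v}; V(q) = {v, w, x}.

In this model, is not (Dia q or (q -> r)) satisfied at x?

No

Recall that Dia ψ holds at a world iff ψ holds at some accessible world.
At x: Dia q or (q -> r) is true, so not (Dia q or (q -> r)) is false.
  At x: Dia q is true, q -> r is false, so Dia q or (q -> r) is true.
    At x: Dia q requires q at some successor in {x}.
      q holds at x, so Dia q is true at x.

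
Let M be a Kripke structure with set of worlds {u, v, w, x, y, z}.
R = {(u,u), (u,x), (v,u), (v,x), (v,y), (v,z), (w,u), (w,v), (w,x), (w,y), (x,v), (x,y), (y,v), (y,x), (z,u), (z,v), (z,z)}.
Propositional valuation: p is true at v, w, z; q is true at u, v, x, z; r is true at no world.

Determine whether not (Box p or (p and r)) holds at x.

At x: Box p or (p and r) is false, so not (Box p or (p and r)) is true.
  At x: Box p is false, p and r is false, so Box p or (p and r) is false.
    At x: Box p requires p at every successor {v, y}.
      p fails at y, so Box p is false at x.

Yes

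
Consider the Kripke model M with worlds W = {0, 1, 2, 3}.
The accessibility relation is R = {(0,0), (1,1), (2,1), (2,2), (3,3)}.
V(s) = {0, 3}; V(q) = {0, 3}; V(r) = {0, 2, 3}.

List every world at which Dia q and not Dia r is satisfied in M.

none

Let φ = Dia q and not Dia r. Evaluate φ at each world:
  0 (successors {0}): φ is false.
  1 (successors {1}): φ is false.
  2 (successors {1, 2}): φ is false.
  3 (successors {3}): φ is false.
For instance, at 1:
  At 1: Dia q is false, not Dia r is true, so Dia q and not Dia r is false.
    At 1: Dia q requires q at some successor in {1}.
      At 1: q is false.
    So Dia q is false at 1.
    At 1: Dia r is false, so not Dia r is true.
      At 1: Dia r requires r at some successor in {1}.
        At 1: r is false.
      So Dia r is false at 1.
Satisfying worlds: none.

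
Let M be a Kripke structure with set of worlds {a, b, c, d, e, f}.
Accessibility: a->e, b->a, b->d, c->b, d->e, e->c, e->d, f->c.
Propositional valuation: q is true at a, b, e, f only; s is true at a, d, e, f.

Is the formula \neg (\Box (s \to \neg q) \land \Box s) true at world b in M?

Yes

At b: \Box (s \to \neg q) \land \Box s is false, so \neg (\Box (s \to \neg q) \land \Box s) is true.
  At b: \Box (s \to \neg q) is false, \Box s is true, so \Box (s \to \neg q) \land \Box s is false.
    At b: \Box (s \to \neg q) requires s \to \neg q at every successor {a, d}.
      s \to \neg q fails at a, so \Box (s \to \neg q) is false at b.
    At b: \Box s requires s at every successor {a, d}.
      At a: s is true.
      At d: s is true.
    So \Box s is true at b.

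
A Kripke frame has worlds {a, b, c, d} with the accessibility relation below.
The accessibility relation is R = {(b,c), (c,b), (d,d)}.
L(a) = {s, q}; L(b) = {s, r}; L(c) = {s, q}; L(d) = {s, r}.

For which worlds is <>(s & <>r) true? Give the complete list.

b, d

Let φ = <>(s & <>r). Evaluate φ at each world:
  a (successors ∅): φ is false.
  b (successors {c}): φ is true.
  c (successors {b}): φ is false.
  d (successors {d}): φ is true.
For instance, at b:
  At b: <>(s & <>r) requires s & <>r at some successor in {c}.
    s & <>r holds at c, so <>(s & <>r) is true at b.
      At c: s is true, <>r is true, so s & <>r is true.
Satisfying worlds: {b, d}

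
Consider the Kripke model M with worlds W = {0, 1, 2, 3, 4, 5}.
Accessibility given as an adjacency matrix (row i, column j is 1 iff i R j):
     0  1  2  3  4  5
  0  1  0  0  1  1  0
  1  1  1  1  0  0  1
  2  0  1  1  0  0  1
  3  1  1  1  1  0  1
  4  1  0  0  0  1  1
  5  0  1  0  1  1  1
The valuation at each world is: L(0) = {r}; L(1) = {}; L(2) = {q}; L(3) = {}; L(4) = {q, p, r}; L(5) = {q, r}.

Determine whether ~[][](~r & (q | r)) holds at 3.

Recall that []ψ holds at a world iff ψ holds at every accessible world, and <>ψ holds iff ψ holds at some accessible world.
At 3: [][](~r & (q | r)) is false, so ~[][](~r & (q | r)) is true.
  At 3: [][](~r & (q | r)) requires [](~r & (q | r)) at every successor {0, 1, 2, 3, 5}.
    [](~r & (q | r)) fails at 0, so [][](~r & (q | r)) is false at 3.
      At 0: [](~r & (q | r)) requires ~r & (q | r) at every successor {0, 3, 4}.
        ~r & (q | r) fails at 0, so [](~r & (q | r)) is false at 0.

Yes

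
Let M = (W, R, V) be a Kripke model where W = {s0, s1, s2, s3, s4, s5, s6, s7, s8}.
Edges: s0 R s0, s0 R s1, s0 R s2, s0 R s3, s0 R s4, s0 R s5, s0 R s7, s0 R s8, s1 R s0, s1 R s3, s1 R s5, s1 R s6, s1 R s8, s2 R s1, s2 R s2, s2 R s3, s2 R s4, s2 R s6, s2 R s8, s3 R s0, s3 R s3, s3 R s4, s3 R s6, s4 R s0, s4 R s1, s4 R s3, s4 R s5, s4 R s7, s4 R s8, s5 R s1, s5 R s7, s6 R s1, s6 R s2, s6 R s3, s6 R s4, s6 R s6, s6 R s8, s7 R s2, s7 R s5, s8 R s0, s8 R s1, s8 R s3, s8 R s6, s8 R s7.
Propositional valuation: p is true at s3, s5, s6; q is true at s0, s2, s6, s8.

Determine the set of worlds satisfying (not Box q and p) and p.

Let φ = (not Box q and p) and p. Evaluate φ at each world:
  s0 (successors {s0, s1, s2, s3, s4, s5, s7, s8}): φ is false.
  s1 (successors {s0, s3, s5, s6, s8}): φ is false.
  s2 (successors {s1, s2, s3, s4, s6, s8}): φ is false.
  s3 (successors {s0, s3, s4, s6}): φ is true.
  s4 (successors {s0, s1, s3, s5, s7, s8}): φ is false.
  s5 (successors {s1, s7}): φ is true.
  s6 (successors {s1, s2, s3, s4, s6, s8}): φ is true.
  s7 (successors {s2, s5}): φ is false.
  s8 (successors {s0, s1, s3, s6, s7}): φ is false.
For instance, at s3:
  At s3: not Box q and p is true, p is true, so (not Box q and p) and p is true.
    At s3: not Box q is true, p is true, so not Box q and p is true.
      At s3: Box q is false, so not Box q is true.
Satisfying worlds: {s3, s5, s6}

s3, s5, s6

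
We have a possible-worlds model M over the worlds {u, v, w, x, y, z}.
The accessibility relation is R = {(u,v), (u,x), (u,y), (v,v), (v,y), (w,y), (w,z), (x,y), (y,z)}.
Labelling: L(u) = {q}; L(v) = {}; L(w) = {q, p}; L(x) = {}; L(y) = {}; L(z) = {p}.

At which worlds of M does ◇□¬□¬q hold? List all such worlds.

w, y

Let φ = ◇□¬□¬q. Evaluate φ at each world:
  u (successors {v, x, y}): φ is false.
  v (successors {v, y}): φ is false.
  w (successors {y, z}): φ is true.
  x (successors {y}): φ is false.
  y (successors {z}): φ is true.
  z (successors ∅): φ is false.
For instance, at w:
  At w: ◇□¬□¬q requires □¬□¬q at some successor in {y, z}.
    □¬□¬q holds at z, so ◇□¬□¬q is true at w.
      At z: no accessible worlds, so □¬□¬q holds vacuously.
Satisfying worlds: {w, y}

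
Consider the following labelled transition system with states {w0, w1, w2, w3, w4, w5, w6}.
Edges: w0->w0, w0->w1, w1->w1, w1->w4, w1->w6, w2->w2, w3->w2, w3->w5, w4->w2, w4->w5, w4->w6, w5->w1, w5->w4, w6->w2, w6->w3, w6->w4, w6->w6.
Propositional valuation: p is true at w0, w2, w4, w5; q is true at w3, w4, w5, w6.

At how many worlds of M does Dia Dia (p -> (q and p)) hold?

Let φ = Dia Dia (p -> (q and p)). Evaluate φ at each world:
  w0 (successors {w0, w1}): φ is true.
  w1 (successors {w1, w4, w6}): φ is true.
  w2 (successors {w2}): φ is false.
  w3 (successors {w2, w5}): φ is true.
  w4 (successors {w2, w5, w6}): φ is true.
  w5 (successors {w1, w4}): φ is true.
  w6 (successors {w2, w3, w4, w6}): φ is true.
For instance, at w2:
  At w2: Dia Dia (p -> (q and p)) requires Dia (p -> (q and p)) at some successor in {w2}.
    At w2: Dia (p -> (q and p)) is false.
  So Dia Dia (p -> (q and p)) is false at w2.
Satisfying worlds: {w0, w1, w3, w4, w5, w6}

6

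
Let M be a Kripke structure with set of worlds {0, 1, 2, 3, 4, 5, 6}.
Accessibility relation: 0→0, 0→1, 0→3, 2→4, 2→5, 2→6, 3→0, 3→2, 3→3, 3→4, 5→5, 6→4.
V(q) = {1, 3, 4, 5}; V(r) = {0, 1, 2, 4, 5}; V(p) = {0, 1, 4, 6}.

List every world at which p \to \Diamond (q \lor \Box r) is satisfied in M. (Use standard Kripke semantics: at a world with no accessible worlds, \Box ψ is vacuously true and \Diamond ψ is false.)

0, 2, 3, 5, 6

Let φ = p \to \Diamond (q \lor \Box r). Evaluate φ at each world:
  0 (successors {0, 1, 3}): φ is true.
  1 (successors ∅): φ is false.
  2 (successors {4, 5, 6}): φ is true.
  3 (successors {0, 2, 3, 4}): φ is true.
  4 (successors ∅): φ is false.
  5 (successors {5}): φ is true.
  6 (successors {4}): φ is true.
For instance, at 3:
  At 3: p is false, \Diamond (q \lor \Box r) is true, so p \to \Diamond (q \lor \Box r) is true.
    At 3: \Diamond (q \lor \Box r) requires q \lor \Box r at some successor in {0, 2, 3, 4}.
      q \lor \Box r holds at 3, so \Diamond (q \lor \Box r) is true at 3.
Satisfying worlds: {0, 2, 3, 5, 6}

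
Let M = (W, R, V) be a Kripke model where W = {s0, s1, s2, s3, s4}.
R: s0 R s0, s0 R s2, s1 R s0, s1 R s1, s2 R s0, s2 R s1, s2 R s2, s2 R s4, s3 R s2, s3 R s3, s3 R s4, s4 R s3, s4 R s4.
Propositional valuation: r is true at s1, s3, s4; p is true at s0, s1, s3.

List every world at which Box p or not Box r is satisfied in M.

Let φ = Box p or not Box r. Evaluate φ at each world:
  s0 (successors {s0, s2}): φ is true.
  s1 (successors {s0, s1}): φ is true.
  s2 (successors {s0, s1, s2, s4}): φ is true.
  s3 (successors {s2, s3, s4}): φ is true.
  s4 (successors {s3, s4}): φ is false.
For instance, at s4:
  At s4: Box p is false, not Box r is false, so Box p or not Box r is false.
    At s4: Box p requires p at every successor {s3, s4}.
      p fails at s4, so Box p is false at s4.
    At s4: Box r is true, so not Box r is false.
      At s4: Box r requires r at every successor {s3, s4}.
        At s3: r is true.
        At s4: r is true.
      So Box r is true at s4.
Satisfying worlds: {s0, s1, s2, s3}

s0, s1, s2, s3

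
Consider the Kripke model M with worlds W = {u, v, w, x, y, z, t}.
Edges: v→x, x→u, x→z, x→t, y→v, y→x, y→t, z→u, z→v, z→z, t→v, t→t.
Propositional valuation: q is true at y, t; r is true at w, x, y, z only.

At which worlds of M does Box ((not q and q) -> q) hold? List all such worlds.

Let φ = Box ((not q and q) -> q). Evaluate φ at each world:
  u (successors ∅): φ is true.
  v (successors {x}): φ is true.
  w (successors ∅): φ is true.
  x (successors {u, z, t}): φ is true.
  y (successors {v, x, t}): φ is true.
  z (successors {u, v, z}): φ is true.
  t (successors {v, t}): φ is true.
For instance, at t:
  At t: Box ((not q and q) -> q) requires (not q and q) -> q at every successor {v, t}.
    At v: (not q and q) -> q is true.
    At t: (not q and q) -> q is true.
  So Box ((not q and q) -> q) is true at t.
Satisfying worlds: {u, v, w, x, y, z, t}

u, v, w, x, y, z, t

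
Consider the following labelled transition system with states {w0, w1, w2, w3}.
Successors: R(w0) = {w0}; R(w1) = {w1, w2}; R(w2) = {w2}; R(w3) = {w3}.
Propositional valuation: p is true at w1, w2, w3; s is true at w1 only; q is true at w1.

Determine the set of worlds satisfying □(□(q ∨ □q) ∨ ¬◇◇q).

w0, w2, w3

Let φ = □(□(q ∨ □q) ∨ ¬◇◇q). Evaluate φ at each world:
  w0 (successors {w0}): φ is true.
  w1 (successors {w1, w2}): φ is false.
  w2 (successors {w2}): φ is true.
  w3 (successors {w3}): φ is true.
For instance, at w1:
  At w1: □(□(q ∨ □q) ∨ ¬◇◇q) requires □(q ∨ □q) ∨ ¬◇◇q at every successor {w1, w2}.
    □(q ∨ □q) ∨ ¬◇◇q fails at w1, so □(□(q ∨ □q) ∨ ¬◇◇q) is false at w1.
      At w1: □(q ∨ □q) is false, ¬◇◇q is false, so □(q ∨ □q) ∨ ¬◇◇q is false.
Satisfying worlds: {w0, w2, w3}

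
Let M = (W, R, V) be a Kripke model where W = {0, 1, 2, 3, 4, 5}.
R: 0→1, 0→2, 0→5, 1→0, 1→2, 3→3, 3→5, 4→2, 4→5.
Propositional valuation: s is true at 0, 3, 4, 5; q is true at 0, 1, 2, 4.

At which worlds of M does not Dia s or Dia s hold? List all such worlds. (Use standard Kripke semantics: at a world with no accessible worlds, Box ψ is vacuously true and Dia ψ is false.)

0, 1, 2, 3, 4, 5

Recall that Dia ψ holds at a world iff ψ holds at some accessible world.
Let φ = not Dia s or Dia s. Evaluate φ at each world:
  0 (successors {1, 2, 5}): φ is true.
  1 (successors {0, 2}): φ is true.
  2 (successors ∅): φ is true.
  3 (successors {3, 5}): φ is true.
  4 (successors {2, 5}): φ is true.
  5 (successors ∅): φ is true.
For instance, at 3:
  At 3: not Dia s is false, Dia s is true, so not Dia s or Dia s is true.
    At 3: Dia s is true, so not Dia s is false.
      At 3: Dia s requires s at some successor in {3, 5}.
        s holds at 3, so Dia s is true at 3.
    At 3: Dia s requires s at some successor in {3, 5}.
      s holds at 3, so Dia s is true at 3.
Satisfying worlds: {0, 1, 2, 3, 4, 5}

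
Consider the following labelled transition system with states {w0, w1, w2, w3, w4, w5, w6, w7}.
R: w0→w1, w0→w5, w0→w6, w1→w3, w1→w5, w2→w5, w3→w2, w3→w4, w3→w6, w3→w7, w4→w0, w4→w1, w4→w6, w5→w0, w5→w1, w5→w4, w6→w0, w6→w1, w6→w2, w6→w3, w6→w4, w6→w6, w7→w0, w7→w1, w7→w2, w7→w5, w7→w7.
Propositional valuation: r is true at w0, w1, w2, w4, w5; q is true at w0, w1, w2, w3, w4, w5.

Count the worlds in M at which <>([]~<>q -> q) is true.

Recall that []ψ holds at a world iff ψ holds at every accessible world, and <>ψ holds iff ψ holds at some accessible world.
Let φ = <>([]~<>q -> q). Evaluate φ at each world:
  w0 (successors {w1, w5, w6}): φ is true.
  w1 (successors {w3, w5}): φ is true.
  w2 (successors {w5}): φ is true.
  w3 (successors {w2, w4, w6, w7}): φ is true.
  w4 (successors {w0, w1, w6}): φ is true.
  w5 (successors {w0, w1, w4}): φ is true.
  w6 (successors {w0, w1, w2, w3, w4, w6}): φ is true.
  w7 (successors {w0, w1, w2, w5, w7}): φ is true.
For instance, at w4:
  At w4: <>([]~<>q -> q) requires []~<>q -> q at some successor in {w0, w1, w6}.
    []~<>q -> q holds at w0, so <>([]~<>q -> q) is true at w4.
      At w0: []~<>q is false, q is true, so []~<>q -> q is true.
Satisfying worlds: {w0, w1, w2, w3, w4, w5, w6, w7}

8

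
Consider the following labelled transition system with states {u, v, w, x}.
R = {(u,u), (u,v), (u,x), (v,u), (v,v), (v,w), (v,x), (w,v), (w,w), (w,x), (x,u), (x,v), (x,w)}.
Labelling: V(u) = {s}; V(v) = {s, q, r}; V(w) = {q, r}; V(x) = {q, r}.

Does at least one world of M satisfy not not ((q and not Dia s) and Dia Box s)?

Recall that Box ψ holds at a world iff ψ holds at every accessible world, and Dia ψ holds iff ψ holds at some accessible world.
Let φ = not not ((q and not Dia s) and Dia Box s). Evaluate φ at each world:
  u (successors {u, v, x}): φ is false.
  v (successors {u, v, w, x}): φ is false.
  w (successors {v, w, x}): φ is false.
  x (successors {u, v, w}): φ is false.
For instance, at u:
  At u: not ((q and not Dia s) and Dia Box s) is true, so not not ((q and not Dia s) and Dia Box s) is false.
    At u: (q and not Dia s) and Dia Box s is false, so not ((q and not Dia s) and Dia Box s) is true.
      At u: q and not Dia s is false, Dia Box s is false, so (q and not Dia s) and Dia Box s is false.

No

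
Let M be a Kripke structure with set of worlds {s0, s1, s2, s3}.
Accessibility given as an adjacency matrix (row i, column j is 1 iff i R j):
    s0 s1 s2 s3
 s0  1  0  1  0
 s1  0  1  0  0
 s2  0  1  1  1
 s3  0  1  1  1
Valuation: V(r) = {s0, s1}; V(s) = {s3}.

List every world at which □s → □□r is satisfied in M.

Let φ = □s → □□r. Evaluate φ at each world:
  s0 (successors {s0, s2}): φ is true.
  s1 (successors {s1}): φ is true.
  s2 (successors {s1, s2, s3}): φ is true.
  s3 (successors {s1, s2, s3}): φ is true.
For instance, at s0:
  At s0: □s is false, □□r is false, so □s → □□r is true.
    At s0: □s requires s at every successor {s0, s2}.
      s fails at s0, so □s is false at s0.
    At s0: □□r requires □r at every successor {s0, s2}.
      □r fails at s0, so □□r is false at s0.
Satisfying worlds: {s0, s1, s2, s3}

s0, s1, s2, s3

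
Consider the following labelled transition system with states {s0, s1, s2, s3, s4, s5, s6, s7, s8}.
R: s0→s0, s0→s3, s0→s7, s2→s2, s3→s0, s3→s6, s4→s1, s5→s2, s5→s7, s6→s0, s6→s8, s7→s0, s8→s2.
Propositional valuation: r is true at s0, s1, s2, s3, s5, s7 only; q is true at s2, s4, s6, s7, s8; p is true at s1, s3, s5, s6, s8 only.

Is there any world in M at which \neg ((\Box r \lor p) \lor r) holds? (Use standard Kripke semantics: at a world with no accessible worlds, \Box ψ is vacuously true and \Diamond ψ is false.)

Let φ = \neg ((\Box r \lor p) \lor r). Evaluate φ at each world:
  s0 (successors {s0, s3, s7}): φ is false.
  s1 (successors ∅): φ is false.
  s2 (successors {s2}): φ is false.
  s3 (successors {s0, s6}): φ is false.
  s4 (successors {s1}): φ is false.
  s5 (successors {s2, s7}): φ is false.
  s6 (successors {s0, s8}): φ is false.
  s7 (successors {s0}): φ is false.
  s8 (successors {s2}): φ is false.
For instance, at s2:
  At s2: (\Box r \lor p) \lor r is true, so \neg ((\Box r \lor p) \lor r) is false.
    At s2: \Box r \lor p is true, r is true, so (\Box r \lor p) \lor r is true.
      At s2: \Box r is true, p is false, so \Box r \lor p is true.

No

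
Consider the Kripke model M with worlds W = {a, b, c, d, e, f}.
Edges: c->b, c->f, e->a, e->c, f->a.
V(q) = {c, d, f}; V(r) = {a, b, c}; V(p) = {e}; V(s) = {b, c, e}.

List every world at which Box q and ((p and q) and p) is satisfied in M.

none

Recall that Box ψ holds at a world iff ψ holds at every accessible world, and Dia ψ holds iff ψ holds at some accessible world.
Let φ = Box q and ((p and q) and p). Evaluate φ at each world:
  a (successors ∅): φ is false.
  b (successors ∅): φ is false.
  c (successors {b, f}): φ is false.
  d (successors ∅): φ is false.
  e (successors {a, c}): φ is false.
  f (successors {a}): φ is false.
For instance, at c:
  At c: Box q is false, (p and q) and p is false, so Box q and ((p and q) and p) is false.
    At c: Box q requires q at every successor {b, f}.
      q fails at b, so Box q is false at c.
Satisfying worlds: none.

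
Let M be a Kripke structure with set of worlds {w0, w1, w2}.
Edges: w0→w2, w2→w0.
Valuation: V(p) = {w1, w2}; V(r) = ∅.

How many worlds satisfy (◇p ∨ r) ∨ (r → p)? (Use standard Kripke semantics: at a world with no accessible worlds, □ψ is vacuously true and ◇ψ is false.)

Recall that ◇ψ holds at a world iff ψ holds at some accessible world.
Let φ = (◇p ∨ r) ∨ (r → p). Evaluate φ at each world:
  w0 (successors {w2}): φ is true.
  w1 (successors ∅): φ is true.
  w2 (successors {w0}): φ is true.
For instance, at w0:
  At w0: ◇p ∨ r is true, r → p is true, so (◇p ∨ r) ∨ (r → p) is true.
    At w0: ◇p is true, r is false, so ◇p ∨ r is true.
      At w0: ◇p requires p at some successor in {w2}.
        p holds at w2, so ◇p is true at w0.
Satisfying worlds: {w0, w1, w2}

3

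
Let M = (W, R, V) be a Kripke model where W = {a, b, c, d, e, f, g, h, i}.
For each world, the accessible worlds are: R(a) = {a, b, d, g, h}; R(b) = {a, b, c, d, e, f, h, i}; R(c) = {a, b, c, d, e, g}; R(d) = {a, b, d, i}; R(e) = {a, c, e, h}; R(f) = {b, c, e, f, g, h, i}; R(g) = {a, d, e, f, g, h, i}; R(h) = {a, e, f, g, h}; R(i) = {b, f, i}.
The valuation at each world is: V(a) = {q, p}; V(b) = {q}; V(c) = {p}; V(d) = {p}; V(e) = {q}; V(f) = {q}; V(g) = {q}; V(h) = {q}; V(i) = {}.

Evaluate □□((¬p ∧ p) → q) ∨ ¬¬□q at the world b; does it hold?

At b: □□((¬p ∧ p) → q) is true, ¬¬□q is false, so □□((¬p ∧ p) → q) ∨ ¬¬□q is true.
  At b: □□((¬p ∧ p) → q) requires □((¬p ∧ p) → q) at every successor {a, b, c, d, e, f, h, i}.
    At a: □((¬p ∧ p) → q) is true.
    At b: □((¬p ∧ p) → q) is true.
    At c: □((¬p ∧ p) → q) is true.
    At d: □((¬p ∧ p) → q) is true.
    At e: □((¬p ∧ p) → q) is true.
    At f: □((¬p ∧ p) → q) is true.
    At h: □((¬p ∧ p) → q) is true.
    At i: □((¬p ∧ p) → q) is true.
  So □□((¬p ∧ p) → q) is true at b.
  At b: ¬□q is true, so ¬¬□q is false.
    At b: □q is false, so ¬□q is true.
      At b: □q requires q at every successor {a, b, c, d, e, f, h, i}.
        q fails at c, so □q is false at b.

Yes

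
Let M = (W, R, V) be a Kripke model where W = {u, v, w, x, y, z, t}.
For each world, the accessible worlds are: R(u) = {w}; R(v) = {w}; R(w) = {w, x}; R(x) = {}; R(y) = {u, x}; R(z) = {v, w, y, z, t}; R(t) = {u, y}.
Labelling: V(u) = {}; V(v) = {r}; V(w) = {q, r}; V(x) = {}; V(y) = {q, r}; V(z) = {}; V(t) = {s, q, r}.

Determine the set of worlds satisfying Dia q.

u, v, w, z, t

Recall that Dia ψ holds at a world iff ψ holds at some accessible world.
Let φ = Dia q. Evaluate φ at each world:
  u (successors {w}): φ is true.
  v (successors {w}): φ is true.
  w (successors {w, x}): φ is true.
  x (successors ∅): φ is false.
  y (successors {u, x}): φ is false.
  z (successors {v, w, y, z, t}): φ is true.
  t (successors {u, y}): φ is true.
For instance, at z:
  At z: Dia q requires q at some successor in {v, w, y, z, t}.
    q holds at w, so Dia q is true at z.
Satisfying worlds: {u, v, w, z, t}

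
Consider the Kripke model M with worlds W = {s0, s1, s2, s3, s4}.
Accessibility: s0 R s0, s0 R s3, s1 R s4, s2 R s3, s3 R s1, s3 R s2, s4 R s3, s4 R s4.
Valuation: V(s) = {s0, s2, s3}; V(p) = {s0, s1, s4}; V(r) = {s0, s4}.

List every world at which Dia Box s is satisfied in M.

s0, s3

Recall that Box ψ holds at a world iff ψ holds at every accessible world, and Dia ψ holds iff ψ holds at some accessible world.
Let φ = Dia Box s. Evaluate φ at each world:
  s0 (successors {s0, s3}): φ is true.
  s1 (successors {s4}): φ is false.
  s2 (successors {s3}): φ is false.
  s3 (successors {s1, s2}): φ is true.
  s4 (successors {s3, s4}): φ is false.
For instance, at s3:
  At s3: Dia Box s requires Box s at some successor in {s1, s2}.
    Box s holds at s2, so Dia Box s is true at s3.
      At s2: Box s requires s at every successor {s3}.
        At s3: s is true.
      So Box s is true at s2.
Satisfying worlds: {s0, s3}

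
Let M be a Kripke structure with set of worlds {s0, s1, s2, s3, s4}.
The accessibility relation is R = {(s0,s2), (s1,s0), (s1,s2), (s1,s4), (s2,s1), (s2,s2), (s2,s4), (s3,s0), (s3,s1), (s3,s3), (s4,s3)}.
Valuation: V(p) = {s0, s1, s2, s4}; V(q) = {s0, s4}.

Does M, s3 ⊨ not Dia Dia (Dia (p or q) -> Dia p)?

No

At s3: Dia Dia (Dia (p or q) -> Dia p) is true, so not Dia Dia (Dia (p or q) -> Dia p) is false.
  At s3: Dia Dia (Dia (p or q) -> Dia p) requires Dia (Dia (p or q) -> Dia p) at some successor in {s0, s1, s3}.
    Dia (Dia (p or q) -> Dia p) holds at s0, so Dia Dia (Dia (p or q) -> Dia p) is true at s3.
      At s0: Dia (Dia (p or q) -> Dia p) requires Dia (p or q) -> Dia p at some successor in {s2}.
        Dia (p or q) -> Dia p holds at s2, so Dia (Dia (p or q) -> Dia p) is true at s0.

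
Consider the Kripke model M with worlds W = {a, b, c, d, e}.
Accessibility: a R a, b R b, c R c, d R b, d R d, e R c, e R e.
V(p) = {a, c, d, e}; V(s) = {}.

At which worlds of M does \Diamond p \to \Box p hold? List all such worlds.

Recall that \Box ψ holds at a world iff ψ holds at every accessible world, and \Diamond ψ holds iff ψ holds at some accessible world.
Let φ = \Diamond p \to \Box p. Evaluate φ at each world:
  a (successors {a}): φ is true.
  b (successors {b}): φ is true.
  c (successors {c}): φ is true.
  d (successors {b, d}): φ is false.
  e (successors {c, e}): φ is true.
For instance, at b:
  At b: \Diamond p is false, \Box p is false, so \Diamond p \to \Box p is true.
    At b: \Diamond p requires p at some successor in {b}.
      At b: p is false.
    So \Diamond p is false at b.
    At b: \Box p requires p at every successor {b}.
      p fails at b, so \Box p is false at b.
Satisfying worlds: {a, b, c, e}

a, b, c, e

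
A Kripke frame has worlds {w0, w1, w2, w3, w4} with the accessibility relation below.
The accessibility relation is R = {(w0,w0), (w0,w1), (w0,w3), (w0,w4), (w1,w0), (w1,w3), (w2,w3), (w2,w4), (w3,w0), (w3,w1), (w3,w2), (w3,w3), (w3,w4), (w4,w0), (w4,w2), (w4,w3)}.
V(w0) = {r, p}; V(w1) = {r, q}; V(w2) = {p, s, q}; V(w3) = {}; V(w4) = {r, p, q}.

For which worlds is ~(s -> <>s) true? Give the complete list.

w2

Let φ = ~(s -> <>s). Evaluate φ at each world:
  w0 (successors {w0, w1, w3, w4}): φ is false.
  w1 (successors {w0, w3}): φ is false.
  w2 (successors {w3, w4}): φ is true.
  w3 (successors {w0, w1, w2, w3, w4}): φ is false.
  w4 (successors {w0, w2, w3}): φ is false.
For instance, at w0:
  At w0: s -> <>s is true, so ~(s -> <>s) is false.
    At w0: s is false, <>s is false, so s -> <>s is true.
      At w0: <>s requires s at some successor in {w0, w1, w3, w4}.
        At w0: s is false.
        At w1: s is false.
        At w3: s is false.
        At w4: s is false.
      So <>s is false at w0.
Satisfying worlds: {w2}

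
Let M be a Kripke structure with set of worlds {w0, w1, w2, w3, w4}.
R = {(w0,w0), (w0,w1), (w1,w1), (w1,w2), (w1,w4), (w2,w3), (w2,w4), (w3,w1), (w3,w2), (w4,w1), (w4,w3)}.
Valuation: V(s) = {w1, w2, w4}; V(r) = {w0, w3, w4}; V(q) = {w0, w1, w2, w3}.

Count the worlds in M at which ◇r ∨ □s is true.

5

Let φ = ◇r ∨ □s. Evaluate φ at each world:
  w0 (successors {w0, w1}): φ is true.
  w1 (successors {w1, w2, w4}): φ is true.
  w2 (successors {w3, w4}): φ is true.
  w3 (successors {w1, w2}): φ is true.
  w4 (successors {w1, w3}): φ is true.
For instance, at w2:
  At w2: ◇r is true, □s is false, so ◇r ∨ □s is true.
    At w2: ◇r requires r at some successor in {w3, w4}.
      r holds at w3, so ◇r is true at w2.
    At w2: □s requires s at every successor {w3, w4}.
      s fails at w3, so □s is false at w2.
Satisfying worlds: {w0, w1, w2, w3, w4}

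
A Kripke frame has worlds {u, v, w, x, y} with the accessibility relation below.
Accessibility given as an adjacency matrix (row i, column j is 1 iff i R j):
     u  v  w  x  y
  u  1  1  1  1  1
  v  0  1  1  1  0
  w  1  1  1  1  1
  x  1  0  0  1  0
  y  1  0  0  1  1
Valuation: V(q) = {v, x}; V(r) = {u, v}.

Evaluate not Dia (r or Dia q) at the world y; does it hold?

At y: Dia (r or Dia q) is true, so not Dia (r or Dia q) is false.
  At y: Dia (r or Dia q) requires r or Dia q at some successor in {u, x, y}.
    r or Dia q holds at u, so Dia (r or Dia q) is true at y.
      At u: r is true, Dia q is true, so r or Dia q is true.

No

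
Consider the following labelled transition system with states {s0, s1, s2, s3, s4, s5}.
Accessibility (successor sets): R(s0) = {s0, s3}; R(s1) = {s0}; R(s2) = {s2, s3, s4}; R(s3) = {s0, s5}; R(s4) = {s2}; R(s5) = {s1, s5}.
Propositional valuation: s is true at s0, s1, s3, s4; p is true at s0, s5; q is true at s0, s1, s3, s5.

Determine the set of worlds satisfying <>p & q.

Let φ = <>p & q. Evaluate φ at each world:
  s0 (successors {s0, s3}): φ is true.
  s1 (successors {s0}): φ is true.
  s2 (successors {s2, s3, s4}): φ is false.
  s3 (successors {s0, s5}): φ is true.
  s4 (successors {s2}): φ is false.
  s5 (successors {s1, s5}): φ is true.
For instance, at s5:
  At s5: <>p is true, q is true, so <>p & q is true.
    At s5: <>p requires p at some successor in {s1, s5}.
      p holds at s5, so <>p is true at s5.
Satisfying worlds: {s0, s1, s3, s5}

s0, s1, s3, s5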